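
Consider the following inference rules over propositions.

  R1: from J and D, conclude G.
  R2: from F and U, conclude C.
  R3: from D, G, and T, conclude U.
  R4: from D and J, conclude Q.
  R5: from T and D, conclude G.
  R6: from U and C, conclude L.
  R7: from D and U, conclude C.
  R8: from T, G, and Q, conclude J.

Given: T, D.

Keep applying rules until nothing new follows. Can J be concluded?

J would need T, G, and Q (R8), but Q is never established.

No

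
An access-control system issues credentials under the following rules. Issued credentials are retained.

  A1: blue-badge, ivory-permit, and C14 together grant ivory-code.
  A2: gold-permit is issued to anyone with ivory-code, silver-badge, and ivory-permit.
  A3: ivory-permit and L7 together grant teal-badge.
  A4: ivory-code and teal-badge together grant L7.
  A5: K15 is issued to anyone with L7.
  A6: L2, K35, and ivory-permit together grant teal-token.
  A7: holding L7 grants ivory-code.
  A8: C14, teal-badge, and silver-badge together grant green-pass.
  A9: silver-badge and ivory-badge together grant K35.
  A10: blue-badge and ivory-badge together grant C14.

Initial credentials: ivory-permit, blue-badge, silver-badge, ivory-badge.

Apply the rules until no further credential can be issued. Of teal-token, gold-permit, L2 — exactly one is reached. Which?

Holding blue-badge and ivory-badge grants C14 (A10).
Holding blue-badge, ivory-permit, and C14 grants ivory-code (A1).
Holding ivory-code, silver-badge, and ivory-permit grants gold-permit (A2).
No rule produces L2, and it is not given. teal-token would need L2, K35, and ivory-permit (A6), but L2 is never granted.

gold-permit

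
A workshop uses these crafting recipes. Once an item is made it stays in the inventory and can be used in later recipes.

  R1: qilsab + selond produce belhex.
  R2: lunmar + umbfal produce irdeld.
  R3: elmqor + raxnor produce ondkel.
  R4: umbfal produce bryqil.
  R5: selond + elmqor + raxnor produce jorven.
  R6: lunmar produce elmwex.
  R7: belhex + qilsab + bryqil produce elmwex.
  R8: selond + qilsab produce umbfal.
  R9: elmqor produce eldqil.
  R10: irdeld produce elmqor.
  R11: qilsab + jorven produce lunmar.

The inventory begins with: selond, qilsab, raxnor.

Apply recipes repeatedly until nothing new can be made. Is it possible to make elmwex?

qilsab + selond → belhex (R1).
Using R8, selond and qilsab make umbfal.
umbfal → bryqil (R4).
Using R7, belhex, qilsab, and bryqil make elmwex.

Yes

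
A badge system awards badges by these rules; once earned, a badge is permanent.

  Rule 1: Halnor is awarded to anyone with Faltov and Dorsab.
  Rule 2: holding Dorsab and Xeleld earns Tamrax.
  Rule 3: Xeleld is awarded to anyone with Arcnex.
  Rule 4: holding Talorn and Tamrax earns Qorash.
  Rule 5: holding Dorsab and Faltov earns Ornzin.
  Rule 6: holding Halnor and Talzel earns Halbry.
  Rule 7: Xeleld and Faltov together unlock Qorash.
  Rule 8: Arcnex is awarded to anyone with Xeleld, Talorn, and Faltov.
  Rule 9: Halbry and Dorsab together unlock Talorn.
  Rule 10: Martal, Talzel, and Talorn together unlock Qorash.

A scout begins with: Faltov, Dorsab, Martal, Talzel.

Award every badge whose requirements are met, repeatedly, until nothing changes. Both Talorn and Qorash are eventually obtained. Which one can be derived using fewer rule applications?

Talorn: With Faltov and Dorsab, Halnor is earned (Rule 1). With Halnor and Talzel, Halbry is earned (Rule 6). With Halbry and Dorsab, Talorn is earned (Rule 9). [3 rule applications]
Qorash: With Faltov and Dorsab, Halnor is earned (Rule 1). With Halnor and Talzel, Halbry is earned (Rule 6). With Halbry and Dorsab, Talorn is earned (Rule 9). With Martal, Talzel, and Talorn, Qorash is earned (Rule 10). [4 rule applications]
Talorn needs fewer.

Talorn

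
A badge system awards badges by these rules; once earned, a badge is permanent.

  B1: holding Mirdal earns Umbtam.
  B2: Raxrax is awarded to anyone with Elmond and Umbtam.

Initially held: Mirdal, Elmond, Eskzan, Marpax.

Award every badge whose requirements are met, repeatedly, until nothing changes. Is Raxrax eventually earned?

Yes

With Mirdal, Umbtam is earned (B1).
With Elmond and Umbtam, Raxrax is earned (B2).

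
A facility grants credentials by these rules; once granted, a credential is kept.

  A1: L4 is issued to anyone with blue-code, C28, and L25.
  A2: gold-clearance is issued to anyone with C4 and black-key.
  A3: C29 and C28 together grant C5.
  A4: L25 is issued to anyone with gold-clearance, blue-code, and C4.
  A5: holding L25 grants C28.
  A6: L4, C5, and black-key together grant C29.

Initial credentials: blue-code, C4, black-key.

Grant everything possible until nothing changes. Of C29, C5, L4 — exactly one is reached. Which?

Holding C4 and black-key grants gold-clearance (A2).
Holding gold-clearance, blue-code, and C4 grants L25 (A4).
Holding L25 grants C28 (A5).
Holding blue-code, C28, and L25 grants L4 (A1).
C29 would need L4, C5, and black-key (A6), but C5 is never granted. C5 would need C29 and C28 (A3), but C29 is never granted.

L4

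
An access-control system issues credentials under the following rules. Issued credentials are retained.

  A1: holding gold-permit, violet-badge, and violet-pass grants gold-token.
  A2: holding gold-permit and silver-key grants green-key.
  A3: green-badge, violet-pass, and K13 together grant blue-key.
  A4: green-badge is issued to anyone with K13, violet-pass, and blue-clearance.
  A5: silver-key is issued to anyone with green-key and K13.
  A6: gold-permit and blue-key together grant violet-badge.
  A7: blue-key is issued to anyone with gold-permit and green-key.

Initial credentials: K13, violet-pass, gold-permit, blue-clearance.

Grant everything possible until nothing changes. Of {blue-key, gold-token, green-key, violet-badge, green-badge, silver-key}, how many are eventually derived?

Holding K13, violet-pass, and blue-clearance grants green-badge (A4).
Holding green-badge, violet-pass, and K13 grants blue-key (A3).
Holding gold-permit and blue-key grants violet-badge (A6).
Holding gold-permit, violet-badge, and violet-pass grants gold-token (A1).
blue-key: reached.
gold-token: reached.
green-key would need gold-permit and silver-key (A2), but silver-key is never granted.
violet-badge: reached.
green-badge: reached.
silver-key would need green-key and K13 (A5), but green-key is never granted.
Reached: blue-key, gold-token, violet-badge, and green-badge — 4 of the 6.

4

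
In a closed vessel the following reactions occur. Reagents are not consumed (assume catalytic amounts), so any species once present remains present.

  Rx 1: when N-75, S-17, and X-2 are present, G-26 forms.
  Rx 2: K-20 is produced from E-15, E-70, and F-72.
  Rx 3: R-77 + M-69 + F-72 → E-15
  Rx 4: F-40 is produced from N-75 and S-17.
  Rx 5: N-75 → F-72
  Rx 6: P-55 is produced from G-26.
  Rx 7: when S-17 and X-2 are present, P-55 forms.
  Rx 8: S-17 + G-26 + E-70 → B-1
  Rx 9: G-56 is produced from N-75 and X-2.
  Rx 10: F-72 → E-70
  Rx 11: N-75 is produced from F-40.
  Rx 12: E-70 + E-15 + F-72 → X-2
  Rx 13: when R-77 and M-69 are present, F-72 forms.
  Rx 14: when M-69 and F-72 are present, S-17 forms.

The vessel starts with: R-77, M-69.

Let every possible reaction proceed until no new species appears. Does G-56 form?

No

G-56 would need N-75 and X-2 (Rx 9), but N-75 never forms.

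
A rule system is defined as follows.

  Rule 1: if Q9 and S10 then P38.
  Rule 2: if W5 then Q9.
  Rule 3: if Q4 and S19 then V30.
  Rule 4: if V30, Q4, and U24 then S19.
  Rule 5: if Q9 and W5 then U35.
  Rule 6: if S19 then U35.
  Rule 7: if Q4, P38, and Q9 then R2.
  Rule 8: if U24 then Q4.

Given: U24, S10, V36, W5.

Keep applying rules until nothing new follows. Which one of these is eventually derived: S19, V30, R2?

W5 holds, so Q9 follows (Rule 2).
From U24, Rule 8 gives Q4.
From Q9 and S10, Rule 1 gives P38.
Q4, P38, and Q9 hold, so R2 follows (Rule 7).
S19 would need V30, Q4, and U24 (Rule 4), but V30 is never established. V30 would need Q4 and S19 (Rule 3), but S19 is never established.

R2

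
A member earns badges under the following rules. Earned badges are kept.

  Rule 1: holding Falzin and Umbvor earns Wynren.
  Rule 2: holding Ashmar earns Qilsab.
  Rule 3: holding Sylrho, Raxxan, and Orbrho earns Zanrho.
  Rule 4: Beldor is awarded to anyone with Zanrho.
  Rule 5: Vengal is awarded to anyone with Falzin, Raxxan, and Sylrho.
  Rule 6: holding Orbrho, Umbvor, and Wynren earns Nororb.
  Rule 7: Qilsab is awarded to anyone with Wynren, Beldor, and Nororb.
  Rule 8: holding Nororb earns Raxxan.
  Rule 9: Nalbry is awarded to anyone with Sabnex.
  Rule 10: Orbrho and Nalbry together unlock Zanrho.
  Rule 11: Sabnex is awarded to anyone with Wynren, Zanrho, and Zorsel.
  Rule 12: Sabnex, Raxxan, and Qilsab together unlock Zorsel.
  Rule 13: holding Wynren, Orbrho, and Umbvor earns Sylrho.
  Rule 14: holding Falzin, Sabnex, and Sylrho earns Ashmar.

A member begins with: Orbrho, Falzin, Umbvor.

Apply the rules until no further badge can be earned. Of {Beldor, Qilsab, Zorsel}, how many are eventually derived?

2

With Falzin and Umbvor, Wynren is earned (Rule 1).
With Orbrho, Umbvor, and Wynren, Nororb is earned (Rule 6).
With Wynren, Orbrho, and Umbvor, Sylrho is earned (Rule 13).
With Nororb, Raxxan is earned (Rule 8).
With Sylrho, Raxxan, and Orbrho, Zanrho is earned (Rule 3).
With Zanrho, Beldor is earned (Rule 4).
With Wynren, Beldor, and Nororb, Qilsab is earned (Rule 7).
Beldor: reached.
Qilsab: reached.
Zorsel would need Sabnex, Raxxan, and Qilsab (Rule 12), but Sabnex is never earned.
Reached: Beldor and Qilsab — 2 of the 3.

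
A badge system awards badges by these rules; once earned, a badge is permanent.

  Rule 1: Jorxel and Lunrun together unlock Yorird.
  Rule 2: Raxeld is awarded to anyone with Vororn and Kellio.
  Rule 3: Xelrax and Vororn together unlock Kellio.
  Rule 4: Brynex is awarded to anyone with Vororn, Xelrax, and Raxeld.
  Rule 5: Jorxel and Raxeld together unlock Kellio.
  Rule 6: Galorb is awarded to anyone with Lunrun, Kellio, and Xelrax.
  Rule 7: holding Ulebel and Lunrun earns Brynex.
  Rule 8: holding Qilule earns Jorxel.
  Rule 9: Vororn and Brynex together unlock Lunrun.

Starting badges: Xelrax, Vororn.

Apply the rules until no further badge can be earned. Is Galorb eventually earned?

With Xelrax and Vororn, Kellio is earned (Rule 3).
With Vororn and Kellio, Raxeld is earned (Rule 2).
With Vororn, Xelrax, and Raxeld, Brynex is earned (Rule 4).
With Vororn and Brynex, Lunrun is earned (Rule 9).
With Lunrun, Kellio, and Xelrax, Galorb is earned (Rule 6).

Yes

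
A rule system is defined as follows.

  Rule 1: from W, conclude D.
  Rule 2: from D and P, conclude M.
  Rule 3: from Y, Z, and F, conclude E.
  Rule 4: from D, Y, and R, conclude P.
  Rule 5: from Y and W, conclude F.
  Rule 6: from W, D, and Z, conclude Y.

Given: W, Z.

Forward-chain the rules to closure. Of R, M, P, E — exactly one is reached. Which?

E

W holds, so D follows (Rule 1).
From W, D, and Z, Rule 6 gives Y.
From Y and W, Rule 5 gives F.
Y, Z, and F hold, so E follows (Rule 3).
No rule produces R, and it is not given. P would need D, Y, and R (Rule 4), but R is never established. M would need D and P (Rule 2), but P is never established.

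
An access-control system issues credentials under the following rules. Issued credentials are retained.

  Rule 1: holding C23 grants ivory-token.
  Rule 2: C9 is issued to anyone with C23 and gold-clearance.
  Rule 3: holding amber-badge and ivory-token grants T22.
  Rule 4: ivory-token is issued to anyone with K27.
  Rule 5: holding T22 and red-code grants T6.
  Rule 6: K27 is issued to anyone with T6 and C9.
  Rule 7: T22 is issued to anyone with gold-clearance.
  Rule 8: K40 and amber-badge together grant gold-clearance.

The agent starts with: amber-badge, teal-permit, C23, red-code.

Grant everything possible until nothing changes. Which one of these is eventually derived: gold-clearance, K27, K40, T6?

Holding C23 grants ivory-token (Rule 1).
Holding amber-badge and ivory-token grants T22 (Rule 3).
Holding T22 and red-code grants T6 (Rule 5).
K27 would need T6 and C9 (Rule 6), but C9 is never granted. gold-clearance would need K40 and amber-badge (Rule 8), but K40 is never granted. No rule produces K40, and it is not given.

T6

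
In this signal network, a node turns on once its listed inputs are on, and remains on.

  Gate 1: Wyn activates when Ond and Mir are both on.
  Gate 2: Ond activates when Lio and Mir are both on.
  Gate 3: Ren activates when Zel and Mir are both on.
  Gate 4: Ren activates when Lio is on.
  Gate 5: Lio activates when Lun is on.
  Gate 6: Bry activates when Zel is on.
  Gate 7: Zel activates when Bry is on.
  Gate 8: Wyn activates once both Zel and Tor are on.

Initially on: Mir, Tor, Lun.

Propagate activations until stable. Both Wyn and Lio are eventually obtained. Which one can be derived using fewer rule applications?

Lio: Gate 5: Lun on → Lio on. [1 rule application]
Wyn: Gate 5: Lun on → Lio on. Lio and Mir are on, so Ond activates (Gate 2). Gate 1: Ond and Mir on → Wyn on. [3 rule applications]
Lio needs fewer.

Lio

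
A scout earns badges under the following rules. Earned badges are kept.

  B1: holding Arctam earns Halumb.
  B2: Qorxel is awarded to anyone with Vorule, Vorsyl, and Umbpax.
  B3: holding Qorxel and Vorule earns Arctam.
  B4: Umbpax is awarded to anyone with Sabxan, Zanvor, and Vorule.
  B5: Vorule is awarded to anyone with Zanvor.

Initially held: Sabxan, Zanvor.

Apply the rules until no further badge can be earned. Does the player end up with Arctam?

No

Arctam would need Qorxel and Vorule (B3), but Qorxel is never earned.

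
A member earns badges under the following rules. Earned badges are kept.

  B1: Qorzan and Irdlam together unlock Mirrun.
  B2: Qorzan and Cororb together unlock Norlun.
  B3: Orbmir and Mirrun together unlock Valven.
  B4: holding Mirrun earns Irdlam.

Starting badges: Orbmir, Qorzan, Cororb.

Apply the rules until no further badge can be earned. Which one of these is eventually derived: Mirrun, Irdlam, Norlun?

Norlun

With Qorzan and Cororb, Norlun is earned (B2).
Mirrun would need Qorzan and Irdlam (B1), but Irdlam is never earned. Irdlam would need Mirrun (B4), but Mirrun is never earned.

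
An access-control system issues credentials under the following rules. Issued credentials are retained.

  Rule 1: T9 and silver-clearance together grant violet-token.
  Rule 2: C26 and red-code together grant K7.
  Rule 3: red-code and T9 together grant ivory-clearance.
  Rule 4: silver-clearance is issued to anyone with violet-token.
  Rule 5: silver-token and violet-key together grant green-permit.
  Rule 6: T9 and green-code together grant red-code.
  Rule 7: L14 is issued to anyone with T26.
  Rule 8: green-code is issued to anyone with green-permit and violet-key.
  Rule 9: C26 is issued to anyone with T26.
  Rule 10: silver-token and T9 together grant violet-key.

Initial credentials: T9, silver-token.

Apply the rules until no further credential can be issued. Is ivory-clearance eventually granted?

Holding silver-token and T9 grants violet-key (Rule 10).
Holding silver-token and violet-key grants green-permit (Rule 5).
Holding green-permit and violet-key grants green-code (Rule 8).
Holding T9 and green-code grants red-code (Rule 6).
Holding red-code and T9 grants ivory-clearance (Rule 3).

Yes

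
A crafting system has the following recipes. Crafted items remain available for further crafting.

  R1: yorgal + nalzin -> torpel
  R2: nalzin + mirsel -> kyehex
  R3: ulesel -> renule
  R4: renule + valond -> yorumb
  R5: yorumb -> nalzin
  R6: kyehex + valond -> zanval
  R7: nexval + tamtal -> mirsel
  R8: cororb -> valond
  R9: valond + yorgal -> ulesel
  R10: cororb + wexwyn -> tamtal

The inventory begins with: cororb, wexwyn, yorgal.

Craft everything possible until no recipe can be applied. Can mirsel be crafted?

No

mirsel would need nexval and tamtal (R7), but nexval is never obtained.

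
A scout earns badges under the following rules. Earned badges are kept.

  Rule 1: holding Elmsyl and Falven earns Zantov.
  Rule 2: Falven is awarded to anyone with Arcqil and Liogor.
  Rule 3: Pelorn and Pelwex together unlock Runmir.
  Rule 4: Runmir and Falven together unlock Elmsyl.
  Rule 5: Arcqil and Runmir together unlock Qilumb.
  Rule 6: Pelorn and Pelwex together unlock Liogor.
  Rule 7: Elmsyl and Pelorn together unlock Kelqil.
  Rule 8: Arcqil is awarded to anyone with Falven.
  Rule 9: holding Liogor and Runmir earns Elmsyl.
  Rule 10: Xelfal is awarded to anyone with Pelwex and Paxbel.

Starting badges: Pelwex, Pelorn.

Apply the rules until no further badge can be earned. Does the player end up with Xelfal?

Xelfal would need Pelwex and Paxbel (Rule 10), but Paxbel is never earned.

No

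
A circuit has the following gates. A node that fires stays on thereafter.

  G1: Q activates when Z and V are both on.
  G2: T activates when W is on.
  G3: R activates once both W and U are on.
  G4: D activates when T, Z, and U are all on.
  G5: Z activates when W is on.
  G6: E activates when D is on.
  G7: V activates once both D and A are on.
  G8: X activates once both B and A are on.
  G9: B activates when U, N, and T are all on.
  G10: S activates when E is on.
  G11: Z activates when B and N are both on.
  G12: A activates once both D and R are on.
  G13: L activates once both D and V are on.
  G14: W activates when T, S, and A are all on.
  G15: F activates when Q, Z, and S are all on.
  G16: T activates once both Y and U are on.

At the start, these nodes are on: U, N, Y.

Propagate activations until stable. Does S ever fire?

Yes

G16: Y and U on → T on.
G9: U, N, and T on → B on.
B and N are on, so Z activates (G11).
G4: T, Z, and U on → D on.
D is on, so E activates (G6).
E is on, so S activates (G10).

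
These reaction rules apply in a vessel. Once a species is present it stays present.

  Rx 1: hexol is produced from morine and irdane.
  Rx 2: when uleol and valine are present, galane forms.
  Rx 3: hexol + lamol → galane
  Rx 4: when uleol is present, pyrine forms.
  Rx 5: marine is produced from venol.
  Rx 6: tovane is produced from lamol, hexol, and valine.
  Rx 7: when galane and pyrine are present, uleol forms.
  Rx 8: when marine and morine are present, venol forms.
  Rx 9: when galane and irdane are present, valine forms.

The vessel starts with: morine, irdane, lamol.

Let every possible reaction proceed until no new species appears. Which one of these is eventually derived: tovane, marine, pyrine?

tovane

morine and irdane present → hexol forms (Rx 1).
hexol and lamol present → galane forms (Rx 3).
galane and irdane present → valine forms (Rx 9).
lamol, hexol, and valine present → tovane forms (Rx 6).
marine would need venol (Rx 5), but venol never forms. pyrine would need uleol (Rx 4), but uleol never forms.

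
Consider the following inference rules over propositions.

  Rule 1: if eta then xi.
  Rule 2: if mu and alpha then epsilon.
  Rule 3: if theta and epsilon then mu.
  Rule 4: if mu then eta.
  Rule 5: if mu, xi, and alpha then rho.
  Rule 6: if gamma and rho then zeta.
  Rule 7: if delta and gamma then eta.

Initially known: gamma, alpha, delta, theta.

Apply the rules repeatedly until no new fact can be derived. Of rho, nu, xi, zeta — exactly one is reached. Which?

xi

From delta and gamma, Rule 7 gives eta.
eta holds, so xi follows (Rule 1).
No rule produces nu, and it is not given. rho would need mu, xi, and alpha (Rule 5), but mu is never established. zeta would need gamma and rho (Rule 6), but rho is never established.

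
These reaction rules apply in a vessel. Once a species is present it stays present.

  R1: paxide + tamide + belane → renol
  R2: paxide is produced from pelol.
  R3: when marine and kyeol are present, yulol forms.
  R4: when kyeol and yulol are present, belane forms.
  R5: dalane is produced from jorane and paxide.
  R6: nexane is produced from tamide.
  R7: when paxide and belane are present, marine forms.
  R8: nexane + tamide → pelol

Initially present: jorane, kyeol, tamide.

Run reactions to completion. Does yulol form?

yulol would need marine and kyeol (R3), but marine never forms.

No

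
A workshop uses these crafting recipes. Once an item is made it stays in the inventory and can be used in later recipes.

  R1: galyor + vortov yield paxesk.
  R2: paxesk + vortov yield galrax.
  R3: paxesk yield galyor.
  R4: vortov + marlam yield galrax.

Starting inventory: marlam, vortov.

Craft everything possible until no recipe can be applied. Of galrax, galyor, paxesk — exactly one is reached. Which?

galrax

vortov + marlam → galrax (R4).
galyor would need paxesk (R3), but paxesk is never obtained. paxesk would need galyor and vortov (R1), but galyor is never obtained.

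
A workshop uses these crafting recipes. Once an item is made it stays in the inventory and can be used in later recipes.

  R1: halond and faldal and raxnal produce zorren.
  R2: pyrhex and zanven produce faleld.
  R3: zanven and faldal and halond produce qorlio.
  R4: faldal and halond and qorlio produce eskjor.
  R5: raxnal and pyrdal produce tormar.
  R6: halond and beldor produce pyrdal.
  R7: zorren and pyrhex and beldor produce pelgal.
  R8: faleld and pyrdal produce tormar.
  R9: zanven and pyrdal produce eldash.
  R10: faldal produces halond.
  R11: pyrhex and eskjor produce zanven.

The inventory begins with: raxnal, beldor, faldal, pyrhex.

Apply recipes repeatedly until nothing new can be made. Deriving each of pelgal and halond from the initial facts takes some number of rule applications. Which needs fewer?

halond: Using R10, faldal makes halond. [1 rule application]
pelgal: Using R10, faldal makes halond. Using R1, halond, faldal, and raxnal make zorren. Using R7, zorren, pyrhex, and beldor make pelgal. [3 rule applications]
halond needs fewer.

halond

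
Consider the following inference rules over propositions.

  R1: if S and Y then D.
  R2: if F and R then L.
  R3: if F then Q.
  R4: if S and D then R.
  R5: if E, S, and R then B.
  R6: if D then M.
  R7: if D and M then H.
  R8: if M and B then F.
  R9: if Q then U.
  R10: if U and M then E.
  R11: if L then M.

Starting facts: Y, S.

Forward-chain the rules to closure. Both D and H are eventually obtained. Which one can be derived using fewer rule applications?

D: S and Y hold, so D follows (R1). [1 rule application]
H: From S and Y, R1 gives D. From D, R6 gives M. D and M hold, so H follows (R7). [3 rule applications]
D needs fewer.

D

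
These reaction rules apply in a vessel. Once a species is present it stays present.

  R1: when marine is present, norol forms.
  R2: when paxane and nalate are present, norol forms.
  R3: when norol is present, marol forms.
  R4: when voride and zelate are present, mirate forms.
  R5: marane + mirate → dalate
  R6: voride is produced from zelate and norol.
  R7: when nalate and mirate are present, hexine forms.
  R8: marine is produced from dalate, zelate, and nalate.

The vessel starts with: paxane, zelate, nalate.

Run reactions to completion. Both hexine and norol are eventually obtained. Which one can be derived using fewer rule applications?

norol

norol: paxane and nalate present → norol forms (R2). [1 rule application]
hexine: paxane and nalate present → norol forms (R2). zelate and norol present → voride forms (R6). voride and zelate present → mirate forms (R4). nalate and mirate present → hexine forms (R7). [4 rule applications]
norol needs fewer.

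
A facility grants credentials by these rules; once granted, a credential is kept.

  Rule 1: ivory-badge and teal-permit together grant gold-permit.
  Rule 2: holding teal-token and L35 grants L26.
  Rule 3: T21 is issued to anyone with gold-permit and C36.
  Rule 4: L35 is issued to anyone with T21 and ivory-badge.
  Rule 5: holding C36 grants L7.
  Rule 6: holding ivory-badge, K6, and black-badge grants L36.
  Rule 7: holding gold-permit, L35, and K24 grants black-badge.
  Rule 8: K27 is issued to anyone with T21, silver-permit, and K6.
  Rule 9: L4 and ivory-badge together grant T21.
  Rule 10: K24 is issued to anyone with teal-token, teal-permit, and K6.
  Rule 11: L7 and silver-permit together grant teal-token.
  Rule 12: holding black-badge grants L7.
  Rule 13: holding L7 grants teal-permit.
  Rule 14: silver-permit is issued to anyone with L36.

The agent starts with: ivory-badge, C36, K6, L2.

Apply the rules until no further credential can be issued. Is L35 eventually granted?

Yes

Holding C36 grants L7 (Rule 5).
Holding L7 grants teal-permit (Rule 13).
Holding ivory-badge and teal-permit grants gold-permit (Rule 1).
Holding gold-permit and C36 grants T21 (Rule 3).
Holding T21 and ivory-badge grants L35 (Rule 4).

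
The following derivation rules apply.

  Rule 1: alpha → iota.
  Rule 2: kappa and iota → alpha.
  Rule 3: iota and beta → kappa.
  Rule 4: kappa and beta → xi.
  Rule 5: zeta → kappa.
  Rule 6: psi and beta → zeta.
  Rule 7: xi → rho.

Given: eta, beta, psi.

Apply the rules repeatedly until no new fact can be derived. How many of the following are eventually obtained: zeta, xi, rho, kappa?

4

psi and beta hold, so zeta follows (Rule 6).
zeta holds, so kappa follows (Rule 5).
From kappa and beta, Rule 4 gives xi.
From xi, Rule 7 gives rho.
zeta: reached.
xi: reached.
rho: reached.
kappa: reached.
All 4 are reached.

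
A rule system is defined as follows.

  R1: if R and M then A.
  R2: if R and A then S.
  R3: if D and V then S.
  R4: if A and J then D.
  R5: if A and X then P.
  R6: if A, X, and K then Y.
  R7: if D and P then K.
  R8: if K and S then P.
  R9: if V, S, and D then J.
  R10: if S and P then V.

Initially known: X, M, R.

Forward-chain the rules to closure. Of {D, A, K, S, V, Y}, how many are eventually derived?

3

R and M hold, so A follows (R1).
A and X hold, so P follows (R5).
R and A hold, so S follows (R2).
S and P hold, so V follows (R10).
D would need A and J (R4), but J is never established.
A: reached.
K would need D and P (R7), but D is never established.
S: reached.
V: reached.
Y would need A, X, and K (R6), but K is never established.
Reached: A, S, and V — 3 of the 6.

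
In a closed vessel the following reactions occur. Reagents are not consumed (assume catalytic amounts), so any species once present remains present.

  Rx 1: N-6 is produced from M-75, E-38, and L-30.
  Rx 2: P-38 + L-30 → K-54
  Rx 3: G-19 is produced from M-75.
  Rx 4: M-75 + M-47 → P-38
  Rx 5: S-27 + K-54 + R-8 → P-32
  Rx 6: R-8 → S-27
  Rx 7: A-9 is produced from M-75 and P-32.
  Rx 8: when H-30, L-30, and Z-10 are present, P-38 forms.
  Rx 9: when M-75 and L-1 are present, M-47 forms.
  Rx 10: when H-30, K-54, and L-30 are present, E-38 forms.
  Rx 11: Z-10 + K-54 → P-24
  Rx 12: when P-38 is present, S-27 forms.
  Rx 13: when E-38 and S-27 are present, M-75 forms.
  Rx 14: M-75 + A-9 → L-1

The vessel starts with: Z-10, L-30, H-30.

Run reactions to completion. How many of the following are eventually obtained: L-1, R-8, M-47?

0

L-1 would need M-75 and A-9 (Rx 14), but A-9 never forms.
No rule produces R-8, and it is not given.
M-47 would need M-75 and L-1 (Rx 9), but L-1 never forms.
None of the 3 are reached.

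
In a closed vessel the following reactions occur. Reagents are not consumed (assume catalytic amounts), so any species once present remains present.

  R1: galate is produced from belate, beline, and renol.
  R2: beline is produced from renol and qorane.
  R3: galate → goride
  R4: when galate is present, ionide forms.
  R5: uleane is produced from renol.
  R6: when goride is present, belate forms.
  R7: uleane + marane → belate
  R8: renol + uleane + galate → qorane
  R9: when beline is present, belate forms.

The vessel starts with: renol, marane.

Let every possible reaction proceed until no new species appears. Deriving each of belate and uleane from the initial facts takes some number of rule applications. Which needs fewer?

uleane

uleane: renol present → uleane forms (R5). [1 rule application]
belate: renol present → uleane forms (R5). uleane and marane present → belate forms (R7). [2 rule applications]
uleane needs fewer.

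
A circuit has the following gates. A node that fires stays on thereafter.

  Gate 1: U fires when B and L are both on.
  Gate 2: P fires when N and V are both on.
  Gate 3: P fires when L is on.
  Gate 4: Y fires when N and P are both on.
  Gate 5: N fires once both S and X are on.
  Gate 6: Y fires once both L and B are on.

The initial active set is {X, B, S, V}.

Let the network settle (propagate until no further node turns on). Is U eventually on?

U would need B and L (Gate 1), but L never turns on.

No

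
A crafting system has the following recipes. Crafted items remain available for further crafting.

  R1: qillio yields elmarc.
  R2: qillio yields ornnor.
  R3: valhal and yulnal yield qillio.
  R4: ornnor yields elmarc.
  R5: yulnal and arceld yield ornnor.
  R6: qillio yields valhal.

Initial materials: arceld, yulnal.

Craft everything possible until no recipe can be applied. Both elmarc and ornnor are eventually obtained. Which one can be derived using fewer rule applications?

ornnor

ornnor: yulnal and arceld → ornnor (R5). [1 rule application]
elmarc: yulnal and arceld → ornnor (R5). ornnor → elmarc (R4). [2 rule applications]
ornnor needs fewer.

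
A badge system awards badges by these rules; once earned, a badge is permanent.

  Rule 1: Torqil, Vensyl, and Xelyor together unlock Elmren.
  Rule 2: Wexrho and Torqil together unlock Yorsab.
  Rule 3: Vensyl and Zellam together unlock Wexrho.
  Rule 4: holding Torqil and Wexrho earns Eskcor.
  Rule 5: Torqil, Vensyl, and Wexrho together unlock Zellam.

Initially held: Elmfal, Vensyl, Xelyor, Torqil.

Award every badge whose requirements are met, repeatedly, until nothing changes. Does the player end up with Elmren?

With Torqil, Vensyl, and Xelyor, Elmren is earned (Rule 1).

Yes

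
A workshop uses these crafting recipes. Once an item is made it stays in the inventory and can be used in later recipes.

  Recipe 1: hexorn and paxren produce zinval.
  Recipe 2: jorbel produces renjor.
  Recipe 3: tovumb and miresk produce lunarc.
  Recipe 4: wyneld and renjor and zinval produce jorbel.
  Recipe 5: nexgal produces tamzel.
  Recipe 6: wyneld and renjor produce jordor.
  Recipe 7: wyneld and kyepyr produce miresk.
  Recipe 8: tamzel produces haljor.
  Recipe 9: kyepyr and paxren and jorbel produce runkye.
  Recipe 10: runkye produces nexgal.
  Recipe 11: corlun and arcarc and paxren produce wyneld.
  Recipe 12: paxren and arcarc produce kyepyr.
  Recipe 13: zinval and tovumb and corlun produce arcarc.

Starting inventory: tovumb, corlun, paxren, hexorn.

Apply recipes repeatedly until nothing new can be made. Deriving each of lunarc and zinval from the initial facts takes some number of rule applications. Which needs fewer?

zinval: Using Recipe 1, hexorn and paxren make zinval. [1 rule application]
lunarc: Using Recipe 1, hexorn and paxren make zinval. Using Recipe 13, zinval, tovumb, and corlun make arcarc. Using Recipe 12, paxren and arcarc make kyepyr. Using Recipe 11, corlun, arcarc, and paxren make wyneld. wyneld and kyepyr → miresk (Recipe 7). Using Recipe 3, tovumb and miresk make lunarc. [6 rule applications]
zinval needs fewer.

zinval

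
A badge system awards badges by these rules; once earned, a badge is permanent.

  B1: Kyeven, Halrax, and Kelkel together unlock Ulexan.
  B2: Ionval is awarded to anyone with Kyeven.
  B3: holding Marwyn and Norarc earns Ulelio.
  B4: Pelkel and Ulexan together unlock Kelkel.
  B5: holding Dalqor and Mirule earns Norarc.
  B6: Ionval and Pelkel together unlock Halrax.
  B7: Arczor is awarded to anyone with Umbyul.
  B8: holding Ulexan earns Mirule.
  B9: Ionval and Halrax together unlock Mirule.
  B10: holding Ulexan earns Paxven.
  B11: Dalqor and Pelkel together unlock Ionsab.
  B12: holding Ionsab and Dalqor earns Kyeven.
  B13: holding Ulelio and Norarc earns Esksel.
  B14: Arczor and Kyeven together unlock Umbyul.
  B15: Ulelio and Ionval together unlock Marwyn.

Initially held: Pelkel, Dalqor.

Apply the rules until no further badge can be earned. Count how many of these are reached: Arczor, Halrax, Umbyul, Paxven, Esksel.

1

With Dalqor and Pelkel, Ionsab is earned (B11).
With Ionsab and Dalqor, Kyeven is earned (B12).
With Kyeven, Ionval is earned (B2).
With Ionval and Pelkel, Halrax is earned (B6).
Arczor would need Umbyul (B7), but Umbyul is never earned.
Halrax: reached.
Umbyul would need Arczor and Kyeven (B14), but Arczor is never earned.
Paxven would need Ulexan (B10), but Ulexan is never earned.
Esksel would need Ulelio and Norarc (B13), but Ulelio is never earned.
Reached: Halrax — 1 of the 5.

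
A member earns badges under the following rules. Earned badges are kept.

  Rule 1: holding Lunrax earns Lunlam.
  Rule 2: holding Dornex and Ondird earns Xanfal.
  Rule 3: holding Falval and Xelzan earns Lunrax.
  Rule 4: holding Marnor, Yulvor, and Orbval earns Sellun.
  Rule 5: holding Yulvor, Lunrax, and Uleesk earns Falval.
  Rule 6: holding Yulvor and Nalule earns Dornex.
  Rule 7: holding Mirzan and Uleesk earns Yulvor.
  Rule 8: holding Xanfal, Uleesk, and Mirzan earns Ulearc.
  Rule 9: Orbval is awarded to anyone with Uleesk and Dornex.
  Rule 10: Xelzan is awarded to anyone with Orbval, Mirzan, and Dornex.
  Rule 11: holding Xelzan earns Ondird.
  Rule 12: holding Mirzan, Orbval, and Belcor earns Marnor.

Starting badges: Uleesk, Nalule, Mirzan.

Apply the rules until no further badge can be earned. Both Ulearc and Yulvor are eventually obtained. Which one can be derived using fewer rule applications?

Yulvor: With Mirzan and Uleesk, Yulvor is earned (Rule 7). [1 rule application]
Ulearc: With Mirzan and Uleesk, Yulvor is earned (Rule 7). With Yulvor and Nalule, Dornex is earned (Rule 6). With Uleesk and Dornex, Orbval is earned (Rule 9). With Orbval, Mirzan, and Dornex, Xelzan is earned (Rule 10). With Xelzan, Ondird is earned (Rule 11). With Dornex and Ondird, Xanfal is earned (Rule 2). With Xanfal, Uleesk, and Mirzan, Ulearc is earned (Rule 8). [7 rule applications]
Yulvor needs fewer.

Yulvor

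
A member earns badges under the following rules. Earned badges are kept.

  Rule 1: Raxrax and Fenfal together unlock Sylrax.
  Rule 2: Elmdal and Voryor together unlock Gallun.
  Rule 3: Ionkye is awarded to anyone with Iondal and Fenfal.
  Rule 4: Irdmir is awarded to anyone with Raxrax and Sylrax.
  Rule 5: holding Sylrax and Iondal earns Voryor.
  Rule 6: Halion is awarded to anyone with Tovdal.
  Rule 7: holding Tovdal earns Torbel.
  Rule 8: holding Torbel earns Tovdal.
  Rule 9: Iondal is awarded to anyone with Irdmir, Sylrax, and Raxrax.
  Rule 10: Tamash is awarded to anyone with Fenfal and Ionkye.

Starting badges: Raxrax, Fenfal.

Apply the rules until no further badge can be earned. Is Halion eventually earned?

No

Halion would need Tovdal (Rule 6), but Tovdal is never earned.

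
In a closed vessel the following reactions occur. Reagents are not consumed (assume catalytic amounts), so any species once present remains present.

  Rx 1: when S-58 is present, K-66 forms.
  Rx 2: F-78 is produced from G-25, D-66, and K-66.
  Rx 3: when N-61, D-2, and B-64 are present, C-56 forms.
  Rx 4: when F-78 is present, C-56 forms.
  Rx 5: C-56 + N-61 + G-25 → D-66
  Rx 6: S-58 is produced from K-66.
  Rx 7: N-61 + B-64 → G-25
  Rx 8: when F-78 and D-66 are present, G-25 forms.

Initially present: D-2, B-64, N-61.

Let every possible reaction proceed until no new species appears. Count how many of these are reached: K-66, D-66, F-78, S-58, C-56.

2

N-61, D-2, and B-64 present → C-56 forms (Rx 3).
N-61 and B-64 present → G-25 forms (Rx 7).
C-56, N-61, and G-25 present → D-66 forms (Rx 5).
K-66 would need S-58 (Rx 1), but S-58 never forms.
D-66: reached.
F-78 would need G-25, D-66, and K-66 (Rx 2), but K-66 never forms.
S-58 would need K-66 (Rx 6), but K-66 never forms.
C-56: reached.
Reached: D-66 and C-56 — 2 of the 5.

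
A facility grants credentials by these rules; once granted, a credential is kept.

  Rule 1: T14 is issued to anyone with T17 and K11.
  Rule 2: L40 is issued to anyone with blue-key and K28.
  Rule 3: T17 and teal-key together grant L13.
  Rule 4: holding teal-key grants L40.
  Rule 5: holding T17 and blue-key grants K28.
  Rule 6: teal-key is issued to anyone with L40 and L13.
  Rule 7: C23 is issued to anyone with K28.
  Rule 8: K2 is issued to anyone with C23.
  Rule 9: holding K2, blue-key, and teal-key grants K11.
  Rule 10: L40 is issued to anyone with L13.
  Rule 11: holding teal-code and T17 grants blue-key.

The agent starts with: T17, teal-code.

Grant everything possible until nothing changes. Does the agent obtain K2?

Holding teal-code and T17 grants blue-key (Rule 11).
Holding T17 and blue-key grants K28 (Rule 5).
Holding K28 grants C23 (Rule 7).
Holding C23 grants K2 (Rule 8).

Yes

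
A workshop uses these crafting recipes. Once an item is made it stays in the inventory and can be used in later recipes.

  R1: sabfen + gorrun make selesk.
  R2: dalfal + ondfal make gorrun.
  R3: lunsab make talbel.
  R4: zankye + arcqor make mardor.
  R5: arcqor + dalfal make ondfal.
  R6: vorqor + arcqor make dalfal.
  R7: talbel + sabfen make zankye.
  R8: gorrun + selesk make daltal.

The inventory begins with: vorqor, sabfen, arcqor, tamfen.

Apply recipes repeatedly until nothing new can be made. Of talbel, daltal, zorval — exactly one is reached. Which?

daltal

Using R6, vorqor and arcqor make dalfal.
Using R5, arcqor and dalfal make ondfal.
Using R2, dalfal and ondfal make gorrun.
sabfen + gorrun → selesk (R1).
gorrun + selesk → daltal (R8).
No rule produces zorval, and it is not given. talbel would need lunsab (R3), but lunsab is never obtained.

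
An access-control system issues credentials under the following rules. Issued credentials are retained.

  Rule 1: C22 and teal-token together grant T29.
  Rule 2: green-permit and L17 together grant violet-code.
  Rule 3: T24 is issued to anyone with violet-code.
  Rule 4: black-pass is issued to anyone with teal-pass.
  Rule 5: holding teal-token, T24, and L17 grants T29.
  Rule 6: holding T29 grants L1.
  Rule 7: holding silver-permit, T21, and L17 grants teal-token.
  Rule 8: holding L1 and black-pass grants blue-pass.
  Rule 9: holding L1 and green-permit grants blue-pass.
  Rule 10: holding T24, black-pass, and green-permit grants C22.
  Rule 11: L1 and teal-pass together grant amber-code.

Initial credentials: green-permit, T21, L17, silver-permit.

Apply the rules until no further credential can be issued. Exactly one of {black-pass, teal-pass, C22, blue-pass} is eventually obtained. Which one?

blue-pass

Holding silver-permit, T21, and L17 grants teal-token (Rule 7).
Holding green-permit and L17 grants violet-code (Rule 2).
Holding violet-code grants T24 (Rule 3).
Holding teal-token, T24, and L17 grants T29 (Rule 5).
Holding T29 grants L1 (Rule 6).
Holding L1 and green-permit grants blue-pass (Rule 9).
C22 would need T24, black-pass, and green-permit (Rule 10), but black-pass is never granted. black-pass would need teal-pass (Rule 4), but teal-pass is never granted. No rule produces teal-pass, and it is not given.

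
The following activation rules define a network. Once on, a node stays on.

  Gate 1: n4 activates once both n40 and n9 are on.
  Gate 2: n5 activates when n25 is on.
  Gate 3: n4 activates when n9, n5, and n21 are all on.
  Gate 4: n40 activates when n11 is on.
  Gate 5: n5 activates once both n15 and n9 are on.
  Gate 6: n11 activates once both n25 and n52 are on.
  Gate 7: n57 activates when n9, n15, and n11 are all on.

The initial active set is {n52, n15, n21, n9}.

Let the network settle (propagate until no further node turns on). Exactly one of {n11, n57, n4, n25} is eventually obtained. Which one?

n4

Gate 5: n15 and n9 on → n5 on.
Gate 3: n9, n5, and n21 on → n4 on.
No rule produces n25, and it is not given. n11 would need n25 and n52 (Gate 6), but n25 never turns on. n57 would need n9, n15, and n11 (Gate 7), but n11 never turns on.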